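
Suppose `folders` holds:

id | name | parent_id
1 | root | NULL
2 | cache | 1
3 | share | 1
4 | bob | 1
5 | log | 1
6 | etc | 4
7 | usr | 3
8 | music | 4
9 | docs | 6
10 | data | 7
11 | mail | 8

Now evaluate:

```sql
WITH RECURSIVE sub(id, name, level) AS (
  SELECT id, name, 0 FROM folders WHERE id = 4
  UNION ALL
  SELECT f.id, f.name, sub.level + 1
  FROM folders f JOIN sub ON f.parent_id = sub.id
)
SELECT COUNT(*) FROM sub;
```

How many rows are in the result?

Base: id=4 (bob) at level 0.
Iteration 1: rows with parent_id in {4} -> etc (id 6, level 1), music (id 8, level 1).
Iteration 2: rows with parent_id in {6,8} -> docs (id 9, level 2), mail (id 11, level 2).
Iteration 3: no rows with parent_id in {9,11}; recursion stops.
Total rows emitted: 5.

5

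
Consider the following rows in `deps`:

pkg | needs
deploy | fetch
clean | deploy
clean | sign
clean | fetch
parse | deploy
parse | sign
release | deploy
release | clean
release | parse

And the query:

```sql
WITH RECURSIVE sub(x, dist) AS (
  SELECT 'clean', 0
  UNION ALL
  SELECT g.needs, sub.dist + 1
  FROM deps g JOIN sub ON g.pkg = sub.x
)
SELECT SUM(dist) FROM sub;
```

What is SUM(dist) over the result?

5

Base: (clean, dist=0).
Iteration 1: edges from {clean} -> (deploy, dist=1), (fetch, dist=1), (sign, dist=1).
Iteration 2: edges from {deploy,fetch,sign} -> (fetch, dist=2).
Iteration 3: no outgoing edges from {fetch}; recursion stops.
SUM(dist) = 0 + 1 + 1 + 1 + 2 = 5.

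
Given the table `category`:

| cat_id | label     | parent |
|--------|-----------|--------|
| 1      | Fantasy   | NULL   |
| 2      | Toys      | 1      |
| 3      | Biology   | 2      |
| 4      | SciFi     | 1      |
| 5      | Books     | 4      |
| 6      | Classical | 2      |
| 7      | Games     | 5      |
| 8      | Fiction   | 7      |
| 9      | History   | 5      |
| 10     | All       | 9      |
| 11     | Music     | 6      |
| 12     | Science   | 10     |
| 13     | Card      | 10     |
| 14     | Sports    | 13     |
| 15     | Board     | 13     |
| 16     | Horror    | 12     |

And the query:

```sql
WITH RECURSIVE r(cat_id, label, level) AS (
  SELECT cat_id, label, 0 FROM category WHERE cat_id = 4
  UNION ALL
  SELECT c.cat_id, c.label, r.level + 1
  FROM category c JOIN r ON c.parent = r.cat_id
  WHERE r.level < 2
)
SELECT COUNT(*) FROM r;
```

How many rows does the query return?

4

Base: cat_id=4 (SciFi) at level 0.
Iteration 1: rows with parent in {4} -> Books (id 5, level 1).
Iteration 2: rows with parent in {5} -> Games (id 7, level 2), History (id 9, level 2).
Iteration 3: level < 2 fails for all current rows; recursion stops.
Total rows emitted: 4.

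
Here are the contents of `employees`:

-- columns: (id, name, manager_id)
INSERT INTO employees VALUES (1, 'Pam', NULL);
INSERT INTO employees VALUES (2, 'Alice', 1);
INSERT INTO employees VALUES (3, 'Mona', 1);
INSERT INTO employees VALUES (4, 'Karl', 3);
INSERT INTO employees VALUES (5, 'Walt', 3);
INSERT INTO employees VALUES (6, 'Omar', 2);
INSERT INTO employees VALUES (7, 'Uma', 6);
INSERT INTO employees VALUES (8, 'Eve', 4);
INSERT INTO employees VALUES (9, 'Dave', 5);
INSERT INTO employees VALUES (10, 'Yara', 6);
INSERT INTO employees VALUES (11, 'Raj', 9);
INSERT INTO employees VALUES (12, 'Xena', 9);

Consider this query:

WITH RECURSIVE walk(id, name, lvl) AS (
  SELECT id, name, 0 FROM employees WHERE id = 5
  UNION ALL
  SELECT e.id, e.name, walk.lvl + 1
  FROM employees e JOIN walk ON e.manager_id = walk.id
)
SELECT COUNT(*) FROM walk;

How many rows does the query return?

4

Base: id=5 (Walt) at lvl 0.
Iteration 1: rows with manager_id in {5} -> Dave (id 9, lvl 1).
Iteration 2: rows with manager_id in {9} -> Raj (id 11, lvl 2), Xena (id 12, lvl 2).
Iteration 3: no rows with manager_id in {11,12}; recursion stops.
Total rows emitted: 4.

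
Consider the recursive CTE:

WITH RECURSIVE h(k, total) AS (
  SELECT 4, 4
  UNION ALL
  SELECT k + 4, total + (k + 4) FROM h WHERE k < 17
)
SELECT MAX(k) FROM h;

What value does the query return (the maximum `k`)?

20

Base: k=4, total=4.
Iteration 1: 4 < 17 holds -> k = 4 + 4 = 8, total = 4 + 8 = 12.
Iteration 2: 8 < 17 holds -> k = 8 + 4 = 12, total = 12 + 12 = 24.
Iteration 3: 12 < 17 holds -> k = 12 + 4 = 16, total = 24 + 16 = 40.
Iteration 4: 16 < 17 holds -> k = 16 + 4 = 20, total = 40 + 20 = 60.
Iteration 5: 20 < 17 fails; recursion stops.
k values: 4, 8, 12, 16, 20; the maximum is 20.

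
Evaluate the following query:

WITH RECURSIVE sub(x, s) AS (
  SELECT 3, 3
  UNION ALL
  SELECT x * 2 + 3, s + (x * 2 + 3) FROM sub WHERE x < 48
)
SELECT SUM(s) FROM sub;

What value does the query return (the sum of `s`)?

Base: x=3, s=3.
Iteration 1: 3 < 48 holds -> x = 3 * 2 + 3 = 9, s = 3 + 9 = 12.
Iteration 2: 9 < 48 holds -> x = 9 * 2 + 3 = 21, s = 12 + 21 = 33.
Iteration 3: 21 < 48 holds -> x = 21 * 2 + 3 = 45, s = 33 + 45 = 78.
Iteration 4: 45 < 48 holds -> x = 45 * 2 + 3 = 93, s = 78 + 93 = 171.
Iteration 5: 93 < 48 fails; recursion stops.
SUM(s) = 3 + 12 + 33 + 78 + 171 = 297.

297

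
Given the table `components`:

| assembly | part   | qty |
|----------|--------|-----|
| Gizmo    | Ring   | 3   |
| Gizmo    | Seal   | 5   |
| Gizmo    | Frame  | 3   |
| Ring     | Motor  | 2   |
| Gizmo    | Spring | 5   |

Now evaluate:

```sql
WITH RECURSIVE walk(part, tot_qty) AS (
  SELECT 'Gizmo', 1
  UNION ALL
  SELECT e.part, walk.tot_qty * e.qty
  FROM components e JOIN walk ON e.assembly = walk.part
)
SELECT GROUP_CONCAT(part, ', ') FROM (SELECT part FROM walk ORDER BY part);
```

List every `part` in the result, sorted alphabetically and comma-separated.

Frame, Gizmo, Motor, Ring, Seal, Spring

Base: (Gizmo, tot_qty=1).
Iteration 1: components of {Gizmo} -> Frame = 1*3 = 3, Ring = 1*3 = 3, Seal = 1*5 = 5, Spring = 1*5 = 5.
Iteration 2: components of {Frame,Ring,Seal,Spring} -> Motor = 3*2 = 6.
Iteration 3: no further components; recursion stops.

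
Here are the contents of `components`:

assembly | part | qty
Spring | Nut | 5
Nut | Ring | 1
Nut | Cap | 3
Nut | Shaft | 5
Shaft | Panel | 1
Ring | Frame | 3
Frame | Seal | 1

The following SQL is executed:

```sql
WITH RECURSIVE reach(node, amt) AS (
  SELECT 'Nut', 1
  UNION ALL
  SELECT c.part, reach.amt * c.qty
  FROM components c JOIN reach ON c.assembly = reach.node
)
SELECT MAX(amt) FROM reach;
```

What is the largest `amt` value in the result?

Base: (Nut, amt=1).
Iteration 1: components of {Nut} -> Cap = 1*3 = 3, Ring = 1*1 = 1, Shaft = 1*5 = 5.
Iteration 2: components of {Cap,Ring,Shaft} -> Frame = 1*3 = 3, Panel = 5*1 = 5.
Iteration 3: components of {Frame,Panel} -> Seal = 3*1 = 3.
Iteration 4: no further components; recursion stops.
amt values: 1, 1, 3, 5, 3, 5, 3; the maximum is 5.

5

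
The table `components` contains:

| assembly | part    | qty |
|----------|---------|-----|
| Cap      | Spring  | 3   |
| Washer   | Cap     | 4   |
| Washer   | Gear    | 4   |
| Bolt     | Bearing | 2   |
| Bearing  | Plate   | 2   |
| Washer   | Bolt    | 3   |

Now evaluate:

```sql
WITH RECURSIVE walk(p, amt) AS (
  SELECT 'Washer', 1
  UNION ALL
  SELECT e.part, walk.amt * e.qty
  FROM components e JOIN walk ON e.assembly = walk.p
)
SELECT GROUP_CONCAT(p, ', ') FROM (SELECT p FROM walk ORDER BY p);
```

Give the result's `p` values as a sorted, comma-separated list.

Bearing, Bolt, Cap, Gear, Plate, Spring, Washer

Base: (Washer, amt=1).
Iteration 1: components of {Washer} -> Bolt = 1*3 = 3, Cap = 1*4 = 4, Gear = 1*4 = 4.
Iteration 2: components of {Bolt,Cap,Gear} -> Bearing = 3*2 = 6, Spring = 4*3 = 12.
Iteration 3: components of {Bearing,Spring} -> Plate = 6*2 = 12.
Iteration 4: no further components; recursion stops.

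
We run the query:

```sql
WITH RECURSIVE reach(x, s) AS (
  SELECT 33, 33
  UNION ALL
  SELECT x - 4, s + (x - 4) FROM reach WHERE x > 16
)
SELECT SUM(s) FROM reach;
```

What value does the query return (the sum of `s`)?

Base: x=33, s=33.
Iteration 1: 33 > 16 holds -> x = 33 - 4 = 29, s = 33 + 29 = 62.
Iteration 2: 29 > 16 holds -> x = 29 - 4 = 25, s = 62 + 25 = 87.
Iteration 3: 25 > 16 holds -> x = 25 - 4 = 21, s = 87 + 21 = 108.
Iteration 4: 21 > 16 holds -> x = 21 - 4 = 17, s = 108 + 17 = 125.
Iteration 5: 17 > 16 holds -> x = 17 - 4 = 13, s = 125 + 13 = 138.
Iteration 6: 13 > 16 fails; recursion stops.
SUM(s) = 33 + 62 + 87 + 108 + 125 + 138 = 553.

553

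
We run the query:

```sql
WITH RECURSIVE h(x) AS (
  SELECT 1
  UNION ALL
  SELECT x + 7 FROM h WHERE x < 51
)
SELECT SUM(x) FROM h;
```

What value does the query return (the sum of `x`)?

261

Base: x=1.
Iteration 1: 1 < 51 holds -> x = 1 + 7 = 8.
Iteration 2: 8 < 51 holds -> x = 8 + 7 = 15.
Iteration 3: 15 < 51 holds -> x = 15 + 7 = 22.
Iteration 4: 22 < 51 holds -> x = 22 + 7 = 29.
Iteration 5: 29 < 51 holds -> x = 29 + 7 = 36.
Iteration 6: 36 < 51 holds -> x = 36 + 7 = 43.
Iteration 7: 43 < 51 holds -> x = 43 + 7 = 50.
Iteration 8: 50 < 51 holds -> x = 50 + 7 = 57.
Iteration 9: 57 < 51 fails; recursion stops.
SUM(x) = 1 + 8 + 15 + 22 + 29 + 36 + 43 + 50 + 57 = 261.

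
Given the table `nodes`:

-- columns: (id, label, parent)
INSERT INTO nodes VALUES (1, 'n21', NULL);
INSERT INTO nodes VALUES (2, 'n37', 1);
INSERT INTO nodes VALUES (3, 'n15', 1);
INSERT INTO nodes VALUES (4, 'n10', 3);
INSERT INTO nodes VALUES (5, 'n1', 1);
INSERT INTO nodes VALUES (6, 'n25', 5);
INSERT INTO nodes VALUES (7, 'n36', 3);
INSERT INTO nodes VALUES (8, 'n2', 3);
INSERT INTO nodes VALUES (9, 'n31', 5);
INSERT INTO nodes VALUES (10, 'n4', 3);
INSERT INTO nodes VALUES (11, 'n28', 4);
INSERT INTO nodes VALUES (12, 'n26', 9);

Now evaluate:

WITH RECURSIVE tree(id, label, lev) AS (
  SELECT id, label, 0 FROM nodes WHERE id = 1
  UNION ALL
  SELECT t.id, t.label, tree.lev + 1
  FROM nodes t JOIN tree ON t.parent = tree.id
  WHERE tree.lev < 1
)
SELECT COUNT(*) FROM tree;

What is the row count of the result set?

Base: id=1 (n21) at lev 0.
Iteration 1: rows with parent in {1} -> n37 (id 2, lev 1), n15 (id 3, lev 1), n1 (id 5, lev 1).
Iteration 2: lev < 1 fails for all current rows; recursion stops.
Total rows emitted: 4.

4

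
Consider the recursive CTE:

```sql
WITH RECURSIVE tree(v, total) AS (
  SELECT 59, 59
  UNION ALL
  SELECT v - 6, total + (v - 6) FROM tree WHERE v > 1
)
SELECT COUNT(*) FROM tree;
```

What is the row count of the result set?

Base: v=59, total=59.
Iteration 1: 59 > 1 holds -> v = 59 - 6 = 53, total = 59 + 53 = 112.
Iteration 2: 53 > 1 holds -> v = 53 - 6 = 47, total = 112 + 47 = 159.
Iteration 3: 47 > 1 holds -> v = 47 - 6 = 41, total = 159 + 41 = 200.
Iteration 4: 41 > 1 holds -> v = 41 - 6 = 35, total = 200 + 35 = 235.
Iteration 5: 35 > 1 holds -> v = 35 - 6 = 29, total = 235 + 29 = 264.
Iteration 6: 29 > 1 holds -> v = 29 - 6 = 23, total = 264 + 23 = 287.
Iteration 7: 23 > 1 holds -> v = 23 - 6 = 17, total = 287 + 17 = 304.
Iteration 8: 17 > 1 holds -> v = 17 - 6 = 11, total = 304 + 11 = 315.
Iteration 9: 11 > 1 holds -> v = 11 - 6 = 5, total = 315 + 5 = 320.
Iteration 10: 5 > 1 holds -> v = 5 - 6 = -1, total = 320 + -1 = 319.
Iteration 11: -1 > 1 fails; recursion stops.
Total rows emitted: 11.

11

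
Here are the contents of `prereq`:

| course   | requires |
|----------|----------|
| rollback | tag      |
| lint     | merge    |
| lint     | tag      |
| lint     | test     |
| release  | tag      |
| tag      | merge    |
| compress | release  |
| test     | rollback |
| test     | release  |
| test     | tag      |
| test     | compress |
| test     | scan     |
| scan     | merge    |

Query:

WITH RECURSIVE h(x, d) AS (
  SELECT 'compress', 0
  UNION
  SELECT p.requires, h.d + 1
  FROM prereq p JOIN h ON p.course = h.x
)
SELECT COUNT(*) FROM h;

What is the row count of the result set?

Base: (compress, d=0).
Iteration 1: edges from {compress} -> (release, d=1).
Iteration 2: edges from {release} -> (tag, d=2).
Iteration 3: edges from {tag} -> (merge, d=3).
Iteration 4: no outgoing edges from {merge}; recursion stops.
Total rows emitted: 4.

4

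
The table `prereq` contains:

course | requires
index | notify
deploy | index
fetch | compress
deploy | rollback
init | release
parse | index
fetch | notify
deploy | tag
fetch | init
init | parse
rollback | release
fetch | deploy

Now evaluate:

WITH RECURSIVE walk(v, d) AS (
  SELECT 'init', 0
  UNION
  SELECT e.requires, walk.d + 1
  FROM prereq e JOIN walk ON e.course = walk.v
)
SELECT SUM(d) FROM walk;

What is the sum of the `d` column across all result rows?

Base: (init, d=0).
Iteration 1: edges from {init} -> (parse, d=1), (release, d=1).
Iteration 2: edges from {parse,release} -> (index, d=2).
Iteration 3: edges from {index} -> (notify, d=3).
Iteration 4: no outgoing edges from {notify}; recursion stops.
SUM(d) = 0 + 1 + 1 + 2 + 3 = 7.

7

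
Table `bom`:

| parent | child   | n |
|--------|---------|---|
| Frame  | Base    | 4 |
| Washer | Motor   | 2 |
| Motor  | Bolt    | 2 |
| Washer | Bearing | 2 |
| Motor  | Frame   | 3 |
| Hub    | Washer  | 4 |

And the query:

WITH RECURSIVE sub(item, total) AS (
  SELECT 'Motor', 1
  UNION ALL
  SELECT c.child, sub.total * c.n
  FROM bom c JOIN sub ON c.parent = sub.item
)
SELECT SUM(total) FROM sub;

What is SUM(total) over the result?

Base: (Motor, total=1).
Iteration 1: components of {Motor} -> Bolt = 1*2 = 2, Frame = 1*3 = 3.
Iteration 2: components of {Bolt,Frame} -> Base = 3*4 = 12.
Iteration 3: no further components; recursion stops.
SUM(total) = 1 + 3 + 2 + 12 = 18.

18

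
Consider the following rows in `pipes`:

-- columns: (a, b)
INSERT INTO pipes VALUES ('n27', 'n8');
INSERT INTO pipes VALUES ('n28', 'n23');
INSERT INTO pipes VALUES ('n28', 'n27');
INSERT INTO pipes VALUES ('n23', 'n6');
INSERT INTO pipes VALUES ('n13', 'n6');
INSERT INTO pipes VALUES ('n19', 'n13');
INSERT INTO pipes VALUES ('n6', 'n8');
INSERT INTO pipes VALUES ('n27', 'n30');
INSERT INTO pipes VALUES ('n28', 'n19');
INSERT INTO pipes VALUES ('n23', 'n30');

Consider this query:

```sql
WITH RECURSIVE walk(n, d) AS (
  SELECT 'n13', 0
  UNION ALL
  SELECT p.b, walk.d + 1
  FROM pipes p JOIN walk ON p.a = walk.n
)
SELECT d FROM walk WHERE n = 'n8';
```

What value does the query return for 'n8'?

Base: (n13, d=0).
Iteration 1: edges from {n13} -> (n6, d=1).
Iteration 2: edges from {n6} -> (n8, d=2).
Iteration 3: no outgoing edges from {n8}; recursion stops.

2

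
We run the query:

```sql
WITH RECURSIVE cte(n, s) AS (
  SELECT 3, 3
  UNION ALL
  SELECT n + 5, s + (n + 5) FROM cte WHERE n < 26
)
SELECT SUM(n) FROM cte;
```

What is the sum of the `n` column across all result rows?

Base: n=3, s=3.
Iteration 1: 3 < 26 holds -> n = 3 + 5 = 8, s = 3 + 8 = 11.
Iteration 2: 8 < 26 holds -> n = 8 + 5 = 13, s = 11 + 13 = 24.
Iteration 3: 13 < 26 holds -> n = 13 + 5 = 18, s = 24 + 18 = 42.
Iteration 4: 18 < 26 holds -> n = 18 + 5 = 23, s = 42 + 23 = 65.
Iteration 5: 23 < 26 holds -> n = 23 + 5 = 28, s = 65 + 28 = 93.
Iteration 6: 28 < 26 fails; recursion stops.
SUM(n) = 3 + 8 + 13 + 18 + 23 + 28 = 93.

93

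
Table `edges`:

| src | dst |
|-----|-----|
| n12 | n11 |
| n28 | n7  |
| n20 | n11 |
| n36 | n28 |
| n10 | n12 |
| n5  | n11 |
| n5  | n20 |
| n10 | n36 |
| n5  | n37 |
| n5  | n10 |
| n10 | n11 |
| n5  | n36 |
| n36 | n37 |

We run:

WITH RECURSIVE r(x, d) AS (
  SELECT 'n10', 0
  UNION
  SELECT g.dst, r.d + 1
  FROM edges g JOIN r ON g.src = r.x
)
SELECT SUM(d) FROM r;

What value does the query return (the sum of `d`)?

12

Base: (n10, d=0).
Iteration 1: edges from {n10} -> (n11, d=1), (n12, d=1), (n36, d=1).
Iteration 2: edges from {n11,n12,n36} -> (n11, d=2), (n28, d=2), (n37, d=2).
Iteration 3: edges from {n11,n28,n37} -> (n7, d=3).
Iteration 4: no outgoing edges from {n7}; recursion stops.
SUM(d) = 0 + 1 + 1 + 1 + 2 + 2 + 2 + 3 = 12.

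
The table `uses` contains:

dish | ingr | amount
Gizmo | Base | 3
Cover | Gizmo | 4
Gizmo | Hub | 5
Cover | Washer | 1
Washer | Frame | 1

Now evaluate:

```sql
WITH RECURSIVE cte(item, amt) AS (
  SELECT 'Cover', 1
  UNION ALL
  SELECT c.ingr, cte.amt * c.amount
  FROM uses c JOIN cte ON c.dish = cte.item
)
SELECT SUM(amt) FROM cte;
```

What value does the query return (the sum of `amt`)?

39

Base: (Cover, amt=1).
Iteration 1: components of {Cover} -> Gizmo = 1*4 = 4, Washer = 1*1 = 1.
Iteration 2: components of {Gizmo,Washer} -> Base = 4*3 = 12, Frame = 1*1 = 1, Hub = 4*5 = 20.
Iteration 3: no further components; recursion stops.
SUM(amt) = 1 + 1 + 4 + 1 + 20 + 12 = 39.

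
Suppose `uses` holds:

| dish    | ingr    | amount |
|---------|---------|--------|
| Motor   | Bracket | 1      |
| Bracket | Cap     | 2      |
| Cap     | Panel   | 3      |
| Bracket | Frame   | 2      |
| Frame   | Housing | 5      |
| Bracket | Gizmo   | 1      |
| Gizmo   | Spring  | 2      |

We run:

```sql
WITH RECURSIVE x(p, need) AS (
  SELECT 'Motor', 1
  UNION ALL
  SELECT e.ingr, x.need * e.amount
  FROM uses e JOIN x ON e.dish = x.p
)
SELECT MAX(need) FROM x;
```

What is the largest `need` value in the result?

10

Base: (Motor, need=1).
Iteration 1: components of {Motor} -> Bracket = 1*1 = 1.
Iteration 2: components of {Bracket} -> Cap = 1*2 = 2, Frame = 1*2 = 2, Gizmo = 1*1 = 1.
Iteration 3: components of {Cap,Frame,Gizmo} -> Housing = 2*5 = 10, Panel = 2*3 = 6, Spring = 1*2 = 2.
Iteration 4: no further components; recursion stops.
need values: 1, 1, 2, 2, 1, 6, 10, 2; the maximum is 10.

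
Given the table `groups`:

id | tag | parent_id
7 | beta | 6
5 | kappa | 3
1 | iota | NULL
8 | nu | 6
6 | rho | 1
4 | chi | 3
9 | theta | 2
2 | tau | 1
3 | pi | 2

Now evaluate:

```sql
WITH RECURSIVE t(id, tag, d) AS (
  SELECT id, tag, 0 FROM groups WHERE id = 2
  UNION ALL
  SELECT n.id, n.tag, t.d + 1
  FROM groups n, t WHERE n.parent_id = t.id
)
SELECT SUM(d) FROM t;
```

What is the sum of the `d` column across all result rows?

Base: id=2 (tau) at d 0.
Iteration 1: rows with parent_id in {2} -> pi (id 3, d 1), theta (id 9, d 1).
Iteration 2: rows with parent_id in {3,9} -> chi (id 4, d 2), kappa (id 5, d 2).
Iteration 3: no rows with parent_id in {4,5}; recursion stops.
SUM(d) = 0 + 1 + 1 + 2 + 2 = 6.

6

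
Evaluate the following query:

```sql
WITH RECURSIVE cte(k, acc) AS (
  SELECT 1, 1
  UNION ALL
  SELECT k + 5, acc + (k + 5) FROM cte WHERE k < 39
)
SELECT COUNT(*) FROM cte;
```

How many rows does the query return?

9

Base: k=1, acc=1.
Iteration 1: 1 < 39 holds -> k = 1 + 5 = 6, acc = 1 + 6 = 7.
Iteration 2: 6 < 39 holds -> k = 6 + 5 = 11, acc = 7 + 11 = 18.
Iteration 3: 11 < 39 holds -> k = 11 + 5 = 16, acc = 18 + 16 = 34.
Iteration 4: 16 < 39 holds -> k = 16 + 5 = 21, acc = 34 + 21 = 55.
Iteration 5: 21 < 39 holds -> k = 21 + 5 = 26, acc = 55 + 26 = 81.
Iteration 6: 26 < 39 holds -> k = 26 + 5 = 31, acc = 81 + 31 = 112.
Iteration 7: 31 < 39 holds -> k = 31 + 5 = 36, acc = 112 + 36 = 148.
Iteration 8: 36 < 39 holds -> k = 36 + 5 = 41, acc = 148 + 41 = 189.
Iteration 9: 41 < 39 fails; recursion stops.
Total rows emitted: 9.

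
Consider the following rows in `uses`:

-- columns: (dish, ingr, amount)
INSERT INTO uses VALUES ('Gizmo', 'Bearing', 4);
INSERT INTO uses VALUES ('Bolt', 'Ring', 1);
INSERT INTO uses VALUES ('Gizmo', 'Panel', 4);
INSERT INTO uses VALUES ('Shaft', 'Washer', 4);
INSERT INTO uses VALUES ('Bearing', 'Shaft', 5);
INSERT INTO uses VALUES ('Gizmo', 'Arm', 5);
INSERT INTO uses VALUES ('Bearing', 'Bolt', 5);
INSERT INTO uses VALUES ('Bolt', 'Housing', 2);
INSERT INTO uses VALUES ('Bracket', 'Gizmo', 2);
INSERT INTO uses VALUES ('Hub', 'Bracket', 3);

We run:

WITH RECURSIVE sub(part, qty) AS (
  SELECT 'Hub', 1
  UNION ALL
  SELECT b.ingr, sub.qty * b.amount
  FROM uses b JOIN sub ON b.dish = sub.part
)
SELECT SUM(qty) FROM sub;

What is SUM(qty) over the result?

1168

Base: (Hub, qty=1).
Iteration 1: components of {Hub} -> Bracket = 1*3 = 3.
Iteration 2: components of {Bracket} -> Gizmo = 3*2 = 6.
Iteration 3: components of {Gizmo} -> Arm = 6*5 = 30, Bearing = 6*4 = 24, Panel = 6*4 = 24.
Iteration 4: components of {Arm,Bearing,Panel} -> Bolt = 24*5 = 120, Shaft = 24*5 = 120.
Iteration 5: components of {Bolt,Shaft} -> Housing = 120*2 = 240, Ring = 120*1 = 120, Washer = 120*4 = 480.
Iteration 6: no further components; recursion stops.
SUM(qty) = 1 + 3 + 6 + 24 + 30 + 24 + 120 + 120 + 480 + 240 + 120 = 1168.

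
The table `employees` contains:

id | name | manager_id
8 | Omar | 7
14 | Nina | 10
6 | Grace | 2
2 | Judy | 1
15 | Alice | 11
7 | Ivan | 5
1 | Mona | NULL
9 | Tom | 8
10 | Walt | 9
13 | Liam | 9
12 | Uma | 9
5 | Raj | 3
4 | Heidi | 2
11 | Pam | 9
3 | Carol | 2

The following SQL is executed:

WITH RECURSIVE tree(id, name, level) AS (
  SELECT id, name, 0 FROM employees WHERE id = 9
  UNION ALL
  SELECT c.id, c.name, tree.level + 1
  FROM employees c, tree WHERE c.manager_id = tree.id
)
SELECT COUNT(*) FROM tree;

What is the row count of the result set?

Base: id=9 (Tom) at level 0.
Iteration 1: rows with manager_id in {9} -> Walt (id 10, level 1), Pam (id 11, level 1), Uma (id 12, level 1), Liam (id 13, level 1).
Iteration 2: rows with manager_id in {10,11,12,13} -> Nina (id 14, level 2), Alice (id 15, level 2).
Iteration 3: no rows with manager_id in {14,15}; recursion stops.
Total rows emitted: 7.

7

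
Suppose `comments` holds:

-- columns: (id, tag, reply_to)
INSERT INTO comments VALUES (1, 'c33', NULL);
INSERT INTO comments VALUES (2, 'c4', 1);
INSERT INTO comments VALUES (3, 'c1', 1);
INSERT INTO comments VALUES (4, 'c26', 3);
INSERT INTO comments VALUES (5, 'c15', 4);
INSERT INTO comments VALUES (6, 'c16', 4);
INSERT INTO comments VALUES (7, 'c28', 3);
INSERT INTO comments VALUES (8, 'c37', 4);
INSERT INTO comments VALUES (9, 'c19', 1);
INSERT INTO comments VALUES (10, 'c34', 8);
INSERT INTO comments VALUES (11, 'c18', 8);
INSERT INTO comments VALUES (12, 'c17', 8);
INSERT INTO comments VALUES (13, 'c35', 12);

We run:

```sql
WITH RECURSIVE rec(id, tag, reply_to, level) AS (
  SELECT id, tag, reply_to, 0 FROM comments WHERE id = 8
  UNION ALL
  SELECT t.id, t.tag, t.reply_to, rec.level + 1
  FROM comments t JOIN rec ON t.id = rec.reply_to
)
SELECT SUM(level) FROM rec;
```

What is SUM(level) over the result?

Base: id=8 (c37), reply_to=4, level 0.
Iteration 1: join on id=4 -> c26 (id 4, reply_to=3, level 1).
Iteration 2: join on id=3 -> c1 (id 3, reply_to=1, level 2).
Iteration 3: join on id=1 -> c33 (id 1, reply_to=NULL, level 3).
Iteration 4: reply_to is NULL; no match; recursion stops.
SUM(level) = 0 + 1 + 2 + 3 = 6.

6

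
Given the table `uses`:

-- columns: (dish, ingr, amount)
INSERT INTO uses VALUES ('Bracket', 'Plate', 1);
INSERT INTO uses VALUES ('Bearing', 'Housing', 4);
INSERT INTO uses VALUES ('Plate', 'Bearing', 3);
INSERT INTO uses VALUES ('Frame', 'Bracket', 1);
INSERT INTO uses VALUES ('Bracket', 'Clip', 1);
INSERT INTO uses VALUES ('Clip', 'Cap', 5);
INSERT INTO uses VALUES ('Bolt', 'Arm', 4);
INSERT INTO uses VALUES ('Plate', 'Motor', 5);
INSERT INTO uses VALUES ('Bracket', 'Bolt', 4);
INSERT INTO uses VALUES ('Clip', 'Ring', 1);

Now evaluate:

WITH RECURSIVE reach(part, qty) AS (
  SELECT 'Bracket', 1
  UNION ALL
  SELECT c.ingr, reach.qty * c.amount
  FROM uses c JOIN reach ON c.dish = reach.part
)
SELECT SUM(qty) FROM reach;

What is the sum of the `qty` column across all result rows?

49

Base: (Bracket, qty=1).
Iteration 1: components of {Bracket} -> Bolt = 1*4 = 4, Clip = 1*1 = 1, Plate = 1*1 = 1.
Iteration 2: components of {Bolt,Clip,Plate} -> Arm = 4*4 = 16, Bearing = 1*3 = 3, Cap = 1*5 = 5, Motor = 1*5 = 5, Ring = 1*1 = 1.
Iteration 3: components of {Arm,Bearing,Cap,Motor,Ring} -> Housing = 3*4 = 12.
Iteration 4: no further components; recursion stops.
SUM(qty) = 1 + 1 + 4 + 1 + 5 + 3 + 16 + 5 + 1 + 12 = 49.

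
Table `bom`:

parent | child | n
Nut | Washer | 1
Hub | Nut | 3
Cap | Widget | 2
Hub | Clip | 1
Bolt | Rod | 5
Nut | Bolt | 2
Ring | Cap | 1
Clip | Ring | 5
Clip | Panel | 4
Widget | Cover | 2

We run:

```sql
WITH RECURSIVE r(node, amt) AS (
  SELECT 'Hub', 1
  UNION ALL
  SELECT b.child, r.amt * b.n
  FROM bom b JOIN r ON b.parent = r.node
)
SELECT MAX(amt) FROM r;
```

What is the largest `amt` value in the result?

Base: (Hub, amt=1).
Iteration 1: components of {Hub} -> Clip = 1*1 = 1, Nut = 1*3 = 3.
Iteration 2: components of {Clip,Nut} -> Bolt = 3*2 = 6, Panel = 1*4 = 4, Ring = 1*5 = 5, Washer = 3*1 = 3.
Iteration 3: components of {Bolt,Panel,Ring,Washer} -> Cap = 5*1 = 5, Rod = 6*5 = 30.
Iteration 4: components of {Cap,Rod} -> Widget = 5*2 = 10.
Iteration 5: components of {Widget} -> Cover = 10*2 = 20.
Iteration 6: no further components; recursion stops.
amt values: 1, 1, 3, 5, 4, 3, 6, 5, 30, 10, 20; the maximum is 30.

30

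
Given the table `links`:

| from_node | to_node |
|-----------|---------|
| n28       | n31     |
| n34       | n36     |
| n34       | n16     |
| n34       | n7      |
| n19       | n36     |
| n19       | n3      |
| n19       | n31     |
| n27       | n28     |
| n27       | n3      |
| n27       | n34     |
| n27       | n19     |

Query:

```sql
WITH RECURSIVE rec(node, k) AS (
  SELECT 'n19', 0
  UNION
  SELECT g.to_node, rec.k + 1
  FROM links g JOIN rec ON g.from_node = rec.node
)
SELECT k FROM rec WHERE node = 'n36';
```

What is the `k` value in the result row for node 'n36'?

Base: (n19, k=0).
Iteration 1: edges from {n19} -> (n3, k=1), (n31, k=1), (n36, k=1).
Iteration 2: no outgoing edges from {n3,n31,n36}; recursion stops.

1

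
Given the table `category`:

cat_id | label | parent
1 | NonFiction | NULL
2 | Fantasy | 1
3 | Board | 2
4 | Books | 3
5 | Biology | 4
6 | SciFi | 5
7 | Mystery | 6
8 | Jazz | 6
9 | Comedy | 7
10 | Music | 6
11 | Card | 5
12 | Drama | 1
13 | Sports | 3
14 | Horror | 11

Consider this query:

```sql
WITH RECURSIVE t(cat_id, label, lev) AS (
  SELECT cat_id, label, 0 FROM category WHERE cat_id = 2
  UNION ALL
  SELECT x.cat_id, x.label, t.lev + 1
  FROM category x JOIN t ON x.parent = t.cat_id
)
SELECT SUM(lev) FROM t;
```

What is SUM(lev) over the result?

Base: cat_id=2 (Fantasy) at lev 0.
Iteration 1: rows with parent in {2} -> Board (id 3, lev 1).
Iteration 2: rows with parent in {3} -> Books (id 4, lev 2), Sports (id 13, lev 2).
Iteration 3: rows with parent in {4,13} -> Biology (id 5, lev 3).
Iteration 4: rows with parent in {5} -> SciFi (id 6, lev 4), Card (id 11, lev 4).
Iteration 5: rows with parent in {6,11} -> Mystery (id 7, lev 5), Jazz (id 8, lev 5), Music (id 10, lev 5), Horror (id 14, lev 5).
Iteration 6: rows with parent in {7,8,10,14} -> Comedy (id 9, lev 6).
Iteration 7: no rows with parent in {9}; recursion stops.
SUM(lev) = 0 + 1 + 2 + 2 + 3 + 4 + 4 + 5 + 5 + 5 + 5 + 6 = 42.

42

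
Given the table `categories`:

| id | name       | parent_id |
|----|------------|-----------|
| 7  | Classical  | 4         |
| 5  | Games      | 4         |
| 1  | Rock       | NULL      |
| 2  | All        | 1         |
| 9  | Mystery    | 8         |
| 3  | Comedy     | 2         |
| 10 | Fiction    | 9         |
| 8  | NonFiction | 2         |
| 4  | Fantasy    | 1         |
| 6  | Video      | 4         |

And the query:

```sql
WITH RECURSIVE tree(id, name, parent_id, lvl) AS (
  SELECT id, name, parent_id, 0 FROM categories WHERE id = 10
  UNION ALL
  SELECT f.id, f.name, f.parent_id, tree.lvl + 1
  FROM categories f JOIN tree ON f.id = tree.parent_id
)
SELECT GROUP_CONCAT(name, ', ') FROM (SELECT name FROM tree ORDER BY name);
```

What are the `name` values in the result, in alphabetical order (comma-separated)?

Base: id=10 (Fiction), parent_id=9, lvl 0.
Iteration 1: join on id=9 -> Mystery (id 9, parent_id=8, lvl 1).
Iteration 2: join on id=8 -> NonFiction (id 8, parent_id=2, lvl 2).
Iteration 3: join on id=2 -> All (id 2, parent_id=1, lvl 3).
Iteration 4: join on id=1 -> Rock (id 1, parent_id=NULL, lvl 4).
Iteration 5: parent_id is NULL; no match; recursion stops.

All, Fiction, Mystery, NonFiction, Rock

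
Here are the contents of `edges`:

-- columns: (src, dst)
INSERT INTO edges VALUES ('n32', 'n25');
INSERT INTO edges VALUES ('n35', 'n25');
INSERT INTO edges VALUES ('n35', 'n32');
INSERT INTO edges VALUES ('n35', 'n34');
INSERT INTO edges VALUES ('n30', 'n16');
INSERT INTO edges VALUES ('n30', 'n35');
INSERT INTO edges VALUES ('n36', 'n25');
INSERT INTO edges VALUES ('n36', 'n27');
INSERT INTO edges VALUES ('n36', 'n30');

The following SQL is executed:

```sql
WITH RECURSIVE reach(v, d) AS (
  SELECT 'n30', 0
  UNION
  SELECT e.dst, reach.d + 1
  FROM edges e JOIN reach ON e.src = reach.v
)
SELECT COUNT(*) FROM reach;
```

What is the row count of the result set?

Base: (n30, d=0).
Iteration 1: edges from {n30} -> (n16, d=1), (n35, d=1).
Iteration 2: edges from {n16,n35} -> (n25, d=2), (n32, d=2), (n34, d=2).
Iteration 3: edges from {n25,n32,n34} -> (n25, d=3).
Iteration 4: no outgoing edges from {n25}; recursion stops.
Total rows emitted: 7.

7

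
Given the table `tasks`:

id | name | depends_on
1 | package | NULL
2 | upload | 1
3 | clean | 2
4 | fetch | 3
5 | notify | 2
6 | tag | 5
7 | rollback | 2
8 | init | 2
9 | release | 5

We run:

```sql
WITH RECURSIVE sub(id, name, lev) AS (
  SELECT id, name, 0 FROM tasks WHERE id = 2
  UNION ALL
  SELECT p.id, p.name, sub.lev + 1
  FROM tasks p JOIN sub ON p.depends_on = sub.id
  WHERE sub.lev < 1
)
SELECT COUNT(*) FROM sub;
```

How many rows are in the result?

5

Base: id=2 (upload) at lev 0.
Iteration 1: rows with depends_on in {2} -> clean (id 3, lev 1), notify (id 5, lev 1), rollback (id 7, lev 1), init (id 8, lev 1).
Iteration 2: lev < 1 fails for all current rows; recursion stops.
Total rows emitted: 5.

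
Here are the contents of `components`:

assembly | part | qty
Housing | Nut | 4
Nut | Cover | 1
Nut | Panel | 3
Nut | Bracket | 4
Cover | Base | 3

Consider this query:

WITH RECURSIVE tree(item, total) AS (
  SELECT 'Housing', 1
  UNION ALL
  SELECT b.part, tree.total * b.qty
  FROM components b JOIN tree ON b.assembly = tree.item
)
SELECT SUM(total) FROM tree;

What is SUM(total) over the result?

Base: (Housing, total=1).
Iteration 1: components of {Housing} -> Nut = 1*4 = 4.
Iteration 2: components of {Nut} -> Bracket = 4*4 = 16, Cover = 4*1 = 4, Panel = 4*3 = 12.
Iteration 3: components of {Bracket,Cover,Panel} -> Base = 4*3 = 12.
Iteration 4: no further components; recursion stops.
SUM(total) = 1 + 4 + 4 + 12 + 16 + 12 = 49.

49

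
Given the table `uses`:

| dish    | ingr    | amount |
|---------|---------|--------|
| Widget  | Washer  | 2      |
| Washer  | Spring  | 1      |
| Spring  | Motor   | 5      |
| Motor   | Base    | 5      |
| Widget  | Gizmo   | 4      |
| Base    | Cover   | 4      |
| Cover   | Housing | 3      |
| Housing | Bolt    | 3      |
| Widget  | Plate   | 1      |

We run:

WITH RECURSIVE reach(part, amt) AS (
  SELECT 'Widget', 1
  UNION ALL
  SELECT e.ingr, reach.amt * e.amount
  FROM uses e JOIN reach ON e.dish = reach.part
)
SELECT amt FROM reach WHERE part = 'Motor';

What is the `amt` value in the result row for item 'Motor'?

Base: (Widget, amt=1).
Iteration 1: components of {Widget} -> Gizmo = 1*4 = 4, Plate = 1*1 = 1, Washer = 1*2 = 2.
Iteration 2: components of {Gizmo,Plate,Washer} -> Spring = 2*1 = 2.
Iteration 3: components of {Spring} -> Motor = 2*5 = 10.
Iteration 4: components of {Motor} -> Base = 10*5 = 50.
Iteration 5: components of {Base} -> Cover = 50*4 = 200.
Iteration 6: components of {Cover} -> Housing = 200*3 = 600.
Iteration 7: components of {Housing} -> Bolt = 600*3 = 1800.
Iteration 8: no further components; recursion stops.

10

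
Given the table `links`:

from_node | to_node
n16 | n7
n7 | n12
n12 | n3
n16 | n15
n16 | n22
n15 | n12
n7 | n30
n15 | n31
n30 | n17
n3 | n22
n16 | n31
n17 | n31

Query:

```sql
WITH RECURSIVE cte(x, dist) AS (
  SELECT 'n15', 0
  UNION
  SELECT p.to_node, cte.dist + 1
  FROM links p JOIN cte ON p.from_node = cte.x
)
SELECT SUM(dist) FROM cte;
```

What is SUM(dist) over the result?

Base: (n15, dist=0).
Iteration 1: edges from {n15} -> (n12, dist=1), (n31, dist=1).
Iteration 2: edges from {n12,n31} -> (n3, dist=2).
Iteration 3: edges from {n3} -> (n22, dist=3).
Iteration 4: no outgoing edges from {n22}; recursion stops.
SUM(dist) = 0 + 1 + 1 + 2 + 3 = 7.

7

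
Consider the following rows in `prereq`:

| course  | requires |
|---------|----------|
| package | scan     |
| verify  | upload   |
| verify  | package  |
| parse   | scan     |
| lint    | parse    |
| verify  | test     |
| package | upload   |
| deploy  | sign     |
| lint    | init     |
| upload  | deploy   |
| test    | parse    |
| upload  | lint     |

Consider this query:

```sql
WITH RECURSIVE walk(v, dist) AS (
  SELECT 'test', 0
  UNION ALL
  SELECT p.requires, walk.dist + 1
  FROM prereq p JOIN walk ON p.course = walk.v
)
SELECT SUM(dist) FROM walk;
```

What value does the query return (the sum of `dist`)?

3

Base: (test, dist=0).
Iteration 1: edges from {test} -> (parse, dist=1).
Iteration 2: edges from {parse} -> (scan, dist=2).
Iteration 3: no outgoing edges from {scan}; recursion stops.
SUM(dist) = 0 + 1 + 2 = 3.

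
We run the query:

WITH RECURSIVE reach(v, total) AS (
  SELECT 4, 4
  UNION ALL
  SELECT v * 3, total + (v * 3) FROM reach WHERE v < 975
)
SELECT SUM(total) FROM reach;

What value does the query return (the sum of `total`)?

Base: v=4, total=4.
Iteration 1: 4 < 975 holds -> v = 4 * 3 = 12, total = 4 + 12 = 16.
Iteration 2: 12 < 975 holds -> v = 12 * 3 = 36, total = 16 + 36 = 52.
Iteration 3: 36 < 975 holds -> v = 36 * 3 = 108, total = 52 + 108 = 160.
Iteration 4: 108 < 975 holds -> v = 108 * 3 = 324, total = 160 + 324 = 484.
Iteration 5: 324 < 975 holds -> v = 324 * 3 = 972, total = 484 + 972 = 1456.
Iteration 6: 972 < 975 holds -> v = 972 * 3 = 2916, total = 1456 + 2916 = 4372.
Iteration 7: 2916 < 975 fails; recursion stops.
SUM(total) = 4 + 16 + 52 + 160 + 484 + 1456 + 4372 = 6544.

6544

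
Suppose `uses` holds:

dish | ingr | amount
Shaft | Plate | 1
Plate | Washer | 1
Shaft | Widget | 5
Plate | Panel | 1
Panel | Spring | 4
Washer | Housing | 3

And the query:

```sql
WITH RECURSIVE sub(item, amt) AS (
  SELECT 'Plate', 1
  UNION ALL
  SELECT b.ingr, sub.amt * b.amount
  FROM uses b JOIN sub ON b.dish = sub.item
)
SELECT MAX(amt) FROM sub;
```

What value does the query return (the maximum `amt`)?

Base: (Plate, amt=1).
Iteration 1: components of {Plate} -> Panel = 1*1 = 1, Washer = 1*1 = 1.
Iteration 2: components of {Panel,Washer} -> Housing = 1*3 = 3, Spring = 1*4 = 4.
Iteration 3: no further components; recursion stops.
amt values: 1, 1, 1, 3, 4; the maximum is 4.

4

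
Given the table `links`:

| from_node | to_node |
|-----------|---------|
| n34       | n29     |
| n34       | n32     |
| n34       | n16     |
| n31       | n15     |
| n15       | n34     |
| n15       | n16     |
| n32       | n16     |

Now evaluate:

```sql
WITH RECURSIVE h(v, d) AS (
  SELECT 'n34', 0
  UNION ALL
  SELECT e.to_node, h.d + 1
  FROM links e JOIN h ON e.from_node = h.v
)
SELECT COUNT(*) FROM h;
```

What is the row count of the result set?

Base: (n34, d=0).
Iteration 1: edges from {n34} -> (n16, d=1), (n29, d=1), (n32, d=1).
Iteration 2: edges from {n16,n29,n32} -> (n16, d=2).
Iteration 3: no outgoing edges from {n16}; recursion stops.
Total rows emitted: 5.

5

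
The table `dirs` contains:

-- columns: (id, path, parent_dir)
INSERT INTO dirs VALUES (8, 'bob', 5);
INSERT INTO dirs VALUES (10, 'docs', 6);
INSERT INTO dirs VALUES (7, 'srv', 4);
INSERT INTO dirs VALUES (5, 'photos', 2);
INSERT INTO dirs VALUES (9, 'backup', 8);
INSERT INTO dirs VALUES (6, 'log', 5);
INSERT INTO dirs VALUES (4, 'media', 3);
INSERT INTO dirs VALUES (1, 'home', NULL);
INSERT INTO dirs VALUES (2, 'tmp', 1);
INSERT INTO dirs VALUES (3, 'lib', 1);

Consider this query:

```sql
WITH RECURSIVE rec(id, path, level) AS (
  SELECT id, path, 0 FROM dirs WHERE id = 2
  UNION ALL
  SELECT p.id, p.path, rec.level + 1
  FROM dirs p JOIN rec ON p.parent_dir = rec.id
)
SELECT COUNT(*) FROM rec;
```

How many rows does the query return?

Base: id=2 (tmp) at level 0.
Iteration 1: rows with parent_dir in {2} -> photos (id 5, level 1).
Iteration 2: rows with parent_dir in {5} -> log (id 6, level 2), bob (id 8, level 2).
Iteration 3: rows with parent_dir in {6,8} -> backup (id 9, level 3), docs (id 10, level 3).
Iteration 4: no rows with parent_dir in {9,10}; recursion stops.
Total rows emitted: 6.

6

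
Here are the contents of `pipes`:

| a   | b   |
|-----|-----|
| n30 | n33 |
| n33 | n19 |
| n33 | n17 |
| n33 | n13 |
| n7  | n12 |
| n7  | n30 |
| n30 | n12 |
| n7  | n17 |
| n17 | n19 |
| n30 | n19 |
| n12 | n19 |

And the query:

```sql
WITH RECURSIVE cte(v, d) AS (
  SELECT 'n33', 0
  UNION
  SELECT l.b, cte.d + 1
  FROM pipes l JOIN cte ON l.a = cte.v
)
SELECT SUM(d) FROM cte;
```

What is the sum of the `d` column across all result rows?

5

Base: (n33, d=0).
Iteration 1: edges from {n33} -> (n13, d=1), (n17, d=1), (n19, d=1).
Iteration 2: edges from {n13,n17,n19} -> (n19, d=2).
Iteration 3: no outgoing edges from {n19}; recursion stops.
SUM(d) = 0 + 1 + 1 + 1 + 2 = 5.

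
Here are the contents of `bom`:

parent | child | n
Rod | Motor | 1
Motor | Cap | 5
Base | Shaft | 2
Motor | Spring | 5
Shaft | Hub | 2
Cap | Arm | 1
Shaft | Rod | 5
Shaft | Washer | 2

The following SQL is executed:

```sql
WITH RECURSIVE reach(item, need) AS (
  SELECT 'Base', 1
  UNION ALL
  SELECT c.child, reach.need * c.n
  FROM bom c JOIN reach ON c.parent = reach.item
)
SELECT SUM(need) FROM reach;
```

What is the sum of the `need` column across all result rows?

Base: (Base, need=1).
Iteration 1: components of {Base} -> Shaft = 1*2 = 2.
Iteration 2: components of {Shaft} -> Hub = 2*2 = 4, Rod = 2*5 = 10, Washer = 2*2 = 4.
Iteration 3: components of {Hub,Rod,Washer} -> Motor = 10*1 = 10.
Iteration 4: components of {Motor} -> Cap = 10*5 = 50, Spring = 10*5 = 50.
Iteration 5: components of {Cap,Spring} -> Arm = 50*1 = 50.
Iteration 6: no further components; recursion stops.
SUM(need) = 1 + 2 + 4 + 4 + 10 + 10 + 50 + 50 + 50 = 181.

181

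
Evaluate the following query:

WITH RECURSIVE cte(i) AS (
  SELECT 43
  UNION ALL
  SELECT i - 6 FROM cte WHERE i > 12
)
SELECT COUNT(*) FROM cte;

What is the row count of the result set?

Base: i=43.
Iteration 1: 43 > 12 holds -> i = 43 - 6 = 37.
Iteration 2: 37 > 12 holds -> i = 37 - 6 = 31.
Iteration 3: 31 > 12 holds -> i = 31 - 6 = 25.
Iteration 4: 25 > 12 holds -> i = 25 - 6 = 19.
Iteration 5: 19 > 12 holds -> i = 19 - 6 = 13.
Iteration 6: 13 > 12 holds -> i = 13 - 6 = 7.
Iteration 7: 7 > 12 fails; recursion stops.
Total rows emitted: 7.

7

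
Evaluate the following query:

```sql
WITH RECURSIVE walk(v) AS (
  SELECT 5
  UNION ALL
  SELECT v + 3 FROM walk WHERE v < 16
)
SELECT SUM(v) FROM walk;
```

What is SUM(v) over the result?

Base: v=5.
Iteration 1: 5 < 16 holds -> v = 5 + 3 = 8.
Iteration 2: 8 < 16 holds -> v = 8 + 3 = 11.
Iteration 3: 11 < 16 holds -> v = 11 + 3 = 14.
Iteration 4: 14 < 16 holds -> v = 14 + 3 = 17.
Iteration 5: 17 < 16 fails; recursion stops.
SUM(v) = 5 + 8 + 11 + 14 + 17 = 55.

55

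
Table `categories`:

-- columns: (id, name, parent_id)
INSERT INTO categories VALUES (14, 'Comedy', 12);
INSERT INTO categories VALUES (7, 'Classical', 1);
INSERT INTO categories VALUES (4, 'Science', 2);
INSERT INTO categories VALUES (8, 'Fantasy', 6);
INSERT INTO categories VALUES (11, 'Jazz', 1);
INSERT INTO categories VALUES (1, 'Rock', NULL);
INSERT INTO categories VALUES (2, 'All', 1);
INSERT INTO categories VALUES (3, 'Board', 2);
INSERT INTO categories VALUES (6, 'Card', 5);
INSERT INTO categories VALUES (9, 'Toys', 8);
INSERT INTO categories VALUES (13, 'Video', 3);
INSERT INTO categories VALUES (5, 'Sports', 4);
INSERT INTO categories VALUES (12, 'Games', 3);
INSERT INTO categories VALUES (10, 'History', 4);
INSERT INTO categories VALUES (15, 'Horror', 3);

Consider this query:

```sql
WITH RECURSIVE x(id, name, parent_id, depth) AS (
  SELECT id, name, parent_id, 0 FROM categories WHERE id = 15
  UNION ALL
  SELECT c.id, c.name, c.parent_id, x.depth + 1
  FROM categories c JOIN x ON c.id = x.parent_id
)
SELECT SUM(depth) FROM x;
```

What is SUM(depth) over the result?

6

Base: id=15 (Horror), parent_id=3, depth 0.
Iteration 1: join on id=3 -> Board (id 3, parent_id=2, depth 1).
Iteration 2: join on id=2 -> All (id 2, parent_id=1, depth 2).
Iteration 3: join on id=1 -> Rock (id 1, parent_id=NULL, depth 3).
Iteration 4: parent_id is NULL; no match; recursion stops.
SUM(depth) = 0 + 1 + 2 + 3 = 6.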